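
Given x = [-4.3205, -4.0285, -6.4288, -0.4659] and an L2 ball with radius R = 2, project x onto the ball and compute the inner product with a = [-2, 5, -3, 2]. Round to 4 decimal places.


Step 1: Compute ||x|| (intermediates to 6 decimals).
||x|| = sqrt((-4.3205)^2 + (-4.0285)^2 + (-6.4288)^2 + (-0.4659)^2) = 8.743115
Step 2: Project.
Since ||x|| > R, scale = R/||x|| = 2/8.743115 = 0.228751, proj(x) = scale * x
proj(x) = [-0.988319, -0.921523, -1.470594, -0.106575]
Step 3: Dot product.
a^T * proj(x) = -2*(-0.988319) + 5*(-0.921523) - 3*(-1.470594) + 2*(-0.106575) = 1.5677


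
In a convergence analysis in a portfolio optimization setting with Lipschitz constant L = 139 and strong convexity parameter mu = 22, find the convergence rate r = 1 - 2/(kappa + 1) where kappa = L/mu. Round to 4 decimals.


Step 1: Compute the condition number.
kappa = L/mu = 139/22 = 6.3182
Step 2: Compute the convergence rate.
r = 1 - 2/(kappa + 1) = 1 - 2*mu/(L + mu) = (L - mu)/(L + mu) = 117/161 = 0.7267


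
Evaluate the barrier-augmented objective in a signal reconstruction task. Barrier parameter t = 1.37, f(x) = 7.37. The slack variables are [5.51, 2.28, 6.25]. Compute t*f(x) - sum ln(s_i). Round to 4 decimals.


Step 1: Compute log-barrier.
ln values: [1.7066, 0.8242, 1.8326]
phi = -(1.7066 + 0.8242 + 1.8326) = -4.3633
Step 2: Compute augmented objective.
t*f(x) = 1.37*7.37 = 10.0969
Total = 10.0969 - 4.3633 = 5.7336


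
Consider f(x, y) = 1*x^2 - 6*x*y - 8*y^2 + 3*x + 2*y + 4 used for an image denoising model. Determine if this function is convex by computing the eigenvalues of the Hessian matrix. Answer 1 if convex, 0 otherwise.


The Hessian of f(x,y) = 1*x^2 - 6*x*y - 8*y^2 + 3*x + 2*y + 4 is:
H = [[2, -6], [-6, -16]]
Trace = 2 - 16 = -14
Determinant = 2*-16 - (-6)^2 = -68
Discriminant = (-14)^2 - 4*-68 = 468.0
Eigenvalues: lambda_1 = -17.8167, lambda_2 = 3.8167
The function is not convex.

0


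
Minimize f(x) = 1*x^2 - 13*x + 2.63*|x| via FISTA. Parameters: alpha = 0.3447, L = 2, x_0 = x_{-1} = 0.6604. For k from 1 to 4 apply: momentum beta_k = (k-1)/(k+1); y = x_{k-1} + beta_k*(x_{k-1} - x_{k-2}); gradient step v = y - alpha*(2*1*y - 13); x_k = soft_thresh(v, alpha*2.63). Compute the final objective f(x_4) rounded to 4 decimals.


FISTA on f(x) = 1*x^2 - 13*x + 2.63*|x|
L = 2, alpha = 0.3447
Iteration 1: beta = 0.0, y = 0.6604 + 0.0*(0.6604 - 0.6604) = 0.6604
  grad(y) = -11.6792, v = y - alpha*grad = 4.6862
  prox(v) = soft_thresh(4.6862, 0.9066) = 3.7797
Iteration 2: beta = 0.3333, y = 3.7797 + 0.3333*(3.7797 - 0.6604) = 4.8194
  grad(y) = -3.3612, v = y - alpha*grad = 5.978
  prox(v) = soft_thresh(5.978, 0.9066) = 5.0714
Iteration 3: beta = 0.5, y = 5.0714 + 0.5*(5.0714 - 3.7797) = 5.7173
  grad(y) = -1.5653, v = y - alpha*grad = 6.2569
  prox(v) = soft_thresh(6.2569, 0.9066) = 5.3503
Iteration 4: beta = 0.6, y = 5.3503 + 0.6*(5.3503 - 5.0714) = 5.5177
  grad(y) = -1.9646, v = y - alpha*grad = 6.1949
  prox(v) = soft_thresh(6.1949, 0.9066) = 5.2883
f(x_4) = 1*5.2883^2 - 13*5.2883 + 2.63*|5.2883| = -26.8735


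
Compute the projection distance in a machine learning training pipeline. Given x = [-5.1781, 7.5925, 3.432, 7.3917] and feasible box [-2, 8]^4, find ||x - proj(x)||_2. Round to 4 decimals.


Project each component onto [-2, 8].
clip(-5.1781) = -2.0, clip(7.5925) = 7.5925, clip(3.432) = 3.432, clip(7.3917) = 7.3917
Projection = [-2.0, 7.5925, 3.432, 7.3917]
Squared diffs: [10.1003, 0.0, 0.0, 0.0]
Distance = sqrt(10.1003) = 3.1781


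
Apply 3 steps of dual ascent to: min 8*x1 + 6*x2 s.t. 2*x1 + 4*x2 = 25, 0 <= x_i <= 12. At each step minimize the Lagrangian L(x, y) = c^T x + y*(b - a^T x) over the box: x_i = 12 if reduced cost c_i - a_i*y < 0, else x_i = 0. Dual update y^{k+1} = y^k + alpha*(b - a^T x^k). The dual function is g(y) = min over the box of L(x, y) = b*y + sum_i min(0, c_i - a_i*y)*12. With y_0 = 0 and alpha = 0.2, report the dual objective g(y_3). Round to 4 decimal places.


Dual ascent for LP: min 8*x1 + 6*x2, 2*x1 + 4*x2 = 25, 0 <= x_i <= 12
Step 1: y^k = 0.0, reduced costs: (8.0, 6.0)
  x^k = (0.0, 0.0), subgradient = b - a^T x = 25.0
  y^{k+1} = 0.0 + 0.2*25.0 = 5.0
Step 2: y^k = 5.0, reduced costs: (-2.0, -14.0)
  x^k = (12.0, 12.0), subgradient = b - a^T x = -47.0
  y^{k+1} = 5.0 + 0.2*-47.0 = -4.4
Step 3: y^k = -4.4, reduced costs: (16.8, 23.6)
  x^k = (0.0, 0.0), subgradient = b - a^T x = 25.0
  y^{k+1} = -4.4 + 0.2*25.0 = 0.6
Dual objective at y_3 = 0.6: reduced costs (6.8, 3.6), box minimizer x = (0.0, 0.0)
g(y_3) = b*y + (c1 - a1*y)*x1 + (c2 - a2*y)*x2 = 25*0.6 + 6.8*0.0 + 3.6*0.0 = 15.0 + 0.0 + 0.0 = 15.0


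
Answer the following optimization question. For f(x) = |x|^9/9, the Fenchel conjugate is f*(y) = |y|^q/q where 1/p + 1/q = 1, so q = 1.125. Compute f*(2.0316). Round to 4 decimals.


The conjugate exponent q satisfies 1/p + 1/q = 1.
p = 9, so q = 9/(9 - 1) = 1.125
|y|^q = 2.0316^1.125 = 2.2198
f*(2.0316) = 2.2198 / 1.125 = 1.9732


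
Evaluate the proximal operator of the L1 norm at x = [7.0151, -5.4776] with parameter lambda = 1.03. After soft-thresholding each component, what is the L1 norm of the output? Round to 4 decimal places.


Soft-thresholding with lambda = 1.03:
prox(7.0151) = sign(7.0151)*max(|7.0151| - 1.03, 0) = 5.9851
prox(-5.4776) = sign(-5.4776)*max(|-5.4776| - 1.03, 0) = -4.4476
prox(x) = [5.9851, -4.4476]
||prox(x)||_1 = 5.9851 + 4.4476 = 10.4327


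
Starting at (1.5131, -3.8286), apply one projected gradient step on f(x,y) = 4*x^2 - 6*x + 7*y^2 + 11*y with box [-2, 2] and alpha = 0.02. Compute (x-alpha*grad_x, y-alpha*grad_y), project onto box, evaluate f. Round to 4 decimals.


Step 1: Compute gradient at (1.5131, -3.8286).
grad_x = 2*4*1.5131 - 6 = 6.1048
grad_y = 2*7*-3.8286 + 11 = -42.6004
Step 2: Gradient step.
x_raw = 1.5131 - 0.02*6.1048 = 1.391
y_raw = -3.8286 - 0.02*-42.6004 = -2.9766
Step 3: Project onto [-2, 2].
x_proj = clip(1.391) = 1.391
y_proj = clip(-2.9766) = -2.0
Step 4: Evaluate f.
f(1.391, -2.0) = 5.3935


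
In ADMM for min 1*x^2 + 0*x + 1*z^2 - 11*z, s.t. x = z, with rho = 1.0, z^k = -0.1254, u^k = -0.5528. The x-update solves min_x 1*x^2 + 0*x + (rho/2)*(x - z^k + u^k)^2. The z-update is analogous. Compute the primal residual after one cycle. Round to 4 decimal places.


ADMM iteration with rho = 1.0, z^k = -0.1254, u^k = -0.5528
Step 1: x-update.
Minimize 1*x^2 + 0*x + (1.0/2)*(x + 0.1254 - 0.5528)^2
FOC: (2*1 + 1.0)*x = 0 + 1.0*(-0.1254 + 0.5528)
x^{k+1} = 0.1425
Step 2: z-update.
Minimize 1*z^2 - 11*z + (1.0/2)*(0.1425 - z - 0.5528)^2
FOC: (2*1 + 1.0)*z = 11 + 1.0*(0.1425 - 0.5528)
z^{k+1} = 3.5299
Step 3: u-update.
u^{k+1} = -0.5528 + 0.1425 - 3.5299 = -3.9402
Step 4: Primal residual = |0.1425 - 3.5299| = 3.3874


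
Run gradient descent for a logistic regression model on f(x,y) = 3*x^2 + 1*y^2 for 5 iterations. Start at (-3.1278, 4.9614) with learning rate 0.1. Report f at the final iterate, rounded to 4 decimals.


Gradient descent on f(x,y) = 3*x^2 + 1*y^2.
Starting point: (-3.1278, 4.9614), alpha = 0.1
Step 1: grad_x = 2*3*-3.1278 = -18.7668, grad_y = 2*1*4.9614 = 9.9228
  x_1 = -3.1278 - 0.1*-18.7668 = -1.2511
  y_1 = 4.9614 - 0.1*9.9228 = 3.9691
Step 2: grad_x = 2*3*-1.2511 = -7.5067, grad_y = 2*1*3.9691 = 7.9382
  x_2 = -1.2511 - 0.1*-7.5067 = -0.5004
  y_2 = 3.9691 - 0.1*7.9382 = 3.1753
Step 3: grad_x = 2*3*-0.5004 = -3.0027, grad_y = 2*1*3.1753 = 6.3506
  x_3 = -0.5004 - 0.1*-3.0027 = -0.2002
  y_3 = 3.1753 - 0.1*6.3506 = 2.5402
Step 4: grad_x = 2*3*-0.2002 = -1.2011, grad_y = 2*1*2.5402 = 5.0805
  x_4 = -0.2002 - 0.1*-1.2011 = -0.0801
  y_4 = 2.5402 - 0.1*5.0805 = 2.0322
Step 5: grad_x = 2*3*-0.0801 = -0.4804, grad_y = 2*1*2.0322 = 4.0644
  x_5 = -0.0801 - 0.1*-0.4804 = -0.032
  y_5 = 2.0322 - 0.1*4.0644 = 1.6258
f(-0.032, 1.6258) = 3*(-0.032)^2 + 1*1.6258^2 = 2.6461


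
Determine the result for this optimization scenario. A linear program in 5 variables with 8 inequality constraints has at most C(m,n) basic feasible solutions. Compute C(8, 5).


Each vertex corresponds to some choice of n active constraints out of m, so the number of vertices is at most C(m, n) = m! / (n!(m-n)!).
m = 8, n = 5
Numerator: 8 * 7 * 6 * 5 * 4
Denominator: 5! = 120
C(8, 5) = 56


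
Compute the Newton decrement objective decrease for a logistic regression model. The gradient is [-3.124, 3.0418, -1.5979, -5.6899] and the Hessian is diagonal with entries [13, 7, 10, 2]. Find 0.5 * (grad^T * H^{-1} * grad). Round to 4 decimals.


Step 1: H is diagonal, so H^(-1) * g = [-0.2403, 0.4345, -0.1598, -2.845].
Step 2: g^T H^(-1) g = sum_i g_i^2 / H_ii
  = (-3.124)^2/13 + (3.0418)^2/7 + (-1.5979)^2/10 + (-5.6899)^2/2
  = 0.7507 + 1.3218 + 0.2553 + 16.1875 = 18.5153
Step 3: Objective decrease = 0.5 * g^T H^(-1) g = 9.2577


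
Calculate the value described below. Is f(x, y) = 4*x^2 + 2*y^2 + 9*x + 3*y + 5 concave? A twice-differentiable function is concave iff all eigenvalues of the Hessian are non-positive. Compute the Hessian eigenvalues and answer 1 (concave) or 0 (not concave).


The Hessian of f(x,y) = 4*x^2 + 2*y^2 + 9*x + 3*y + 5 is:
H = [[8, 0], [0, 4]]
Trace = 8 + 4 = 12
Determinant = 8*4 - (0)^2 = 32
Discriminant = (12)^2 - 4*32 = 16.0
Eigenvalues: lambda_1 = 4.0, lambda_2 = 8.0
The function is not concave.

0


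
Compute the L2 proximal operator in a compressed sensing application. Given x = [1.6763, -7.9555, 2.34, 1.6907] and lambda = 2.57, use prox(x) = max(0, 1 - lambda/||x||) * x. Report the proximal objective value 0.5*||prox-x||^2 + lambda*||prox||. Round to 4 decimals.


Step 1: Compute ||x||.
||x|| = 8.6275
Step 2: Compute scaling factor.
scale = max(0, 1 - 2.57/8.6275) = 0.7021
Step 3: prox(x) = [1.177, -5.5857, 1.643, 1.1871]
||prox(x)|| = 6.0575
Step 4: Proximal objective.
0.5*||prox-x||^2 = 3.3025
lambda*||prox|| = 15.5678
Total = 18.8703


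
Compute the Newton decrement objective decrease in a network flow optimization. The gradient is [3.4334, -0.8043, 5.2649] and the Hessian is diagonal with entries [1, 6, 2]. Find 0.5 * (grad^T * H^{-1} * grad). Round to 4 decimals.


Step 1: H is diagonal, so H^(-1) * g = [3.4334, -0.1341, 2.6325].
Step 2: g^T H^(-1) g = sum_i g_i^2 / H_ii
  = (3.4334)^2/1 + (-0.8043)^2/6 + (5.2649)^2/2
  = 11.7882 + 0.1078 + 13.8596 = 25.7556
Step 3: Objective decrease = 0.5 * g^T H^(-1) g = 12.8778


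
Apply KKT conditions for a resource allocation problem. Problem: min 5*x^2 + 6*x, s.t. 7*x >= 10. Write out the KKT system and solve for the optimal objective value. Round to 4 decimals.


Step 1: Try lambda = 0 (constraint inactive).
x_unc = -6/(2*5) = -0.6
Check: 7*-0.6 = -4.2 < 10 -- violated!
Step 2: Constraint must be active: 7*x = 10
x* = 10/7 = 1.4286 (rounded; the exact value 10/7 is used below)
lambda = (2*5*(10/7) + 6)/7 = 2.898
Step 3: Compute optimal value.
f(x*) = 5*(10/7)^2 + 6*(10/7) = 18.7755


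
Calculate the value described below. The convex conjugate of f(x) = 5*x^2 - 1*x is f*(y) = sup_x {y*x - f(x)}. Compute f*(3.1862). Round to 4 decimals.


f*(y) = sup_x {y*x - a*x^2 - b*x} = sup_x {(y-b)*x - a*x^2}
FOC: (y - b) - 2a*x = 0 => x* = (y - b)/(2a)
x* = (3.1862 + 1)/(2*5) = 0.4186
f*(3.1862) = (y-b)^2/(4a) = (3.1862 + 1)^2/(4*5)
= 17.5243/20 = 0.8762


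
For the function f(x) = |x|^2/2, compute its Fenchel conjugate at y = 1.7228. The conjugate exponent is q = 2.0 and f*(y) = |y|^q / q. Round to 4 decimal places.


The conjugate exponent q satisfies 1/p + 1/q = 1.
p = 2, so q = 2/(2 - 1) = 2.0
|y|^q = 1.7228^2.0 = 2.968
f*(1.7228) = 2.968 / 2.0 = 1.484


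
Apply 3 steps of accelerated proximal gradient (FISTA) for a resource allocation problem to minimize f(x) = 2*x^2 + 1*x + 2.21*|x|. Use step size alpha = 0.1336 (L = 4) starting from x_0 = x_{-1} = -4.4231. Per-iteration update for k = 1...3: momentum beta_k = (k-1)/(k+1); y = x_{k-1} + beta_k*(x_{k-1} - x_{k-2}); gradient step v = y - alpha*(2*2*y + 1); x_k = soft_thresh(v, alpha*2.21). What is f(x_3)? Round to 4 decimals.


FISTA on f(x) = 2*x^2 + 1*x + 2.21*|x|
L = 4, alpha = 0.1336
Iteration 1: beta = 0.0, y = -4.4231 + 0.0*(-4.4231 + 4.4231) = -4.4231
  grad(y) = -16.6924, v = y - alpha*grad = -2.193
  prox(v) = soft_thresh(-2.193, 0.2953) = -1.8977
Iteration 2: beta = 0.3333, y = -1.8977 + 0.3333*(-1.8977 + 4.4231) = -1.056
  grad(y) = -3.2238, v = y - alpha*grad = -0.6253
  prox(v) = soft_thresh(-0.6253, 0.2953) = -0.33
Iteration 3: beta = 0.5, y = -0.33 + 0.5*(-0.33 + 1.8977) = 0.4539
  grad(y) = 2.8155, v = y - alpha*grad = 0.0777
  prox(v) = soft_thresh(0.0777, 0.2953) = 0.0
f(x_3) = 2*0.0^2 + 1*0.0 + 2.21*|0.0| = 0.0


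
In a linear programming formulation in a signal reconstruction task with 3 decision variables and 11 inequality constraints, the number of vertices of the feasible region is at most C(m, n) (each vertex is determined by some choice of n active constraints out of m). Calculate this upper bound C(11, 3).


Each vertex corresponds to some choice of n active constraints out of m, so the number of vertices is at most C(m, n) = m! / (n!(m-n)!).
m = 11, n = 3
Numerator: 11 * 10 * 9
Denominator: 3! = 6
C(11, 3) = 165


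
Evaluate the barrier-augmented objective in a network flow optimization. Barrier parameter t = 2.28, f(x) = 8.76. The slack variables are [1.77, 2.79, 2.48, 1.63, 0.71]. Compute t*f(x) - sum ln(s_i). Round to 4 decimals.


Step 1: Compute log-barrier.
ln values: [0.571, 1.026, 0.9083, 0.4886, -0.3425]
phi = -(0.571 + 1.026 + 0.9083 + 0.4886 - 0.3425) = -2.6514
Step 2: Compute augmented objective.
t*f(x) = 2.28*8.76 = 19.9728
Total = 19.9728 - 2.6514 = 17.3214


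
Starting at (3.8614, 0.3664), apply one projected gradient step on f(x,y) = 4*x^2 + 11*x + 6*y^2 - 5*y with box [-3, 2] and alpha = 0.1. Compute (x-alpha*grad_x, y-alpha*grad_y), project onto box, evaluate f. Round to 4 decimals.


Step 1: Compute gradient at (3.8614, 0.3664).
grad_x = 2*4*3.8614 + 11 = 41.8912
grad_y = 2*6*0.3664 - 5 = -0.6032
Step 2: Gradient step.
x_raw = 3.8614 - 0.1*41.8912 = -0.3277
y_raw = 0.3664 - 0.1*-0.6032 = 0.4267
Step 3: Project onto [-3, 2].
x_proj = clip(-0.3277) = -0.3277
y_proj = clip(0.4267) = 0.4267
Step 4: Evaluate f.
f(-0.3277, 0.4267) = -4.2164


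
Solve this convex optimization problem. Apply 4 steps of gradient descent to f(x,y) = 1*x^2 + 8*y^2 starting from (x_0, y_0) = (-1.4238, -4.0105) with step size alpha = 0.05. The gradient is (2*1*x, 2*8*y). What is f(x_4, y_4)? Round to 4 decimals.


Gradient descent on f(x,y) = 1*x^2 + 8*y^2.
Starting point: (-1.4238, -4.0105), alpha = 0.05
Step 1: grad_x = 2*1*-1.4238 = -2.8476, grad_y = 2*8*-4.0105 = -64.168
  x_1 = -1.4238 - 0.05*-2.8476 = -1.2814
  y_1 = -4.0105 - 0.05*-64.168 = -0.8021
Step 2: grad_x = 2*1*-1.2814 = -2.5628, grad_y = 2*8*-0.8021 = -12.8336
  x_2 = -1.2814 - 0.05*-2.5628 = -1.1533
  y_2 = -0.8021 - 0.05*-12.8336 = -0.1604
Step 3: grad_x = 2*1*-1.1533 = -2.3066, grad_y = 2*8*-0.1604 = -2.5667
  x_3 = -1.1533 - 0.05*-2.3066 = -1.038
  y_3 = -0.1604 - 0.05*-2.5667 = -0.0321
Step 4: grad_x = 2*1*-1.038 = -2.0759, grad_y = 2*8*-0.0321 = -0.5133
  x_4 = -1.038 - 0.05*-2.0759 = -0.9342
  y_4 = -0.0321 - 0.05*-0.5133 = -0.0064
f(-0.9342, -0.0064) = 1*(-0.9342)^2 + 8*(-0.0064)^2 = 0.873


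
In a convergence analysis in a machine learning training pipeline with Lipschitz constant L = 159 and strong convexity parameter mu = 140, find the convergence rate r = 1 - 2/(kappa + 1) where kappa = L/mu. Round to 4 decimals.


Step 1: Compute the condition number.
kappa = L/mu = 159/140 = 1.1357
Step 2: Compute the convergence rate.
r = 1 - 2/(kappa + 1) = 1 - 2*mu/(L + mu) = (L - mu)/(L + mu) = 19/299 = 0.0635


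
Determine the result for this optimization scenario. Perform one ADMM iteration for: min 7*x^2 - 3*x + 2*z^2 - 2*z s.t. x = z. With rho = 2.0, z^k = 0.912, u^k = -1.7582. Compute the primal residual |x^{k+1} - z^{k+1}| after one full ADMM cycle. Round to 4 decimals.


ADMM iteration with rho = 2.0, z^k = 0.912, u^k = -1.7582
Step 1: x-update.
Minimize 7*x^2 - 3*x + (2.0/2)*(x - 0.912 - 1.7582)^2
FOC: (2*7 + 2.0)*x = 3 + 2.0*(0.912 + 1.7582)
x^{k+1} = 0.5213
Step 2: z-update.
Minimize 2*z^2 - 2*z + (2.0/2)*(0.5213 - z - 1.7582)^2
FOC: (2*2 + 2.0)*z = 2 + 2.0*(0.5213 - 1.7582)
z^{k+1} = -0.079
Step 3: u-update.
u^{k+1} = -1.7582 + 0.5213 + 0.079 = -1.158
Step 4: Primal residual = |0.5213 + 0.079| = 0.6003


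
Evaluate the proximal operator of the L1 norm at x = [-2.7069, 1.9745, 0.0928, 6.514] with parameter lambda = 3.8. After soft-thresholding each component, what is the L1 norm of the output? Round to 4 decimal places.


Soft-thresholding with lambda = 3.8:
prox(-2.7069) = sign(-2.7069)*max(|-2.7069| - 3.8, 0) = 0.0
prox(1.9745) = sign(1.9745)*max(|1.9745| - 3.8, 0) = 0.0
prox(0.0928) = sign(0.0928)*max(|0.0928| - 3.8, 0) = 0.0
prox(6.514) = sign(6.514)*max(|6.514| - 3.8, 0) = 2.714
prox(x) = [0.0, 0.0, 0.0, 2.714]
||prox(x)||_1 = 0.0 + 0.0 + 0.0 + 2.714 = 2.714


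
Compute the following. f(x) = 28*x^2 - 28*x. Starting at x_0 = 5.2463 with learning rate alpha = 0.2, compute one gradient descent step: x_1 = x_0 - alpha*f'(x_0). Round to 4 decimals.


We compute the gradient at x_0 and apply the update.
f'(x) = 56*x - 28
f'(5.2463) = 56*5.2463 - 28 = 265.7928
x_1 = 5.2463 - 0.2*265.7928 = -47.9123


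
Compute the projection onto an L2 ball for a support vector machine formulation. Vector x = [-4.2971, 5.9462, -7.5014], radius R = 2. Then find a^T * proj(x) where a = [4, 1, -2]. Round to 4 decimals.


Step 1: Compute ||x|| (intermediates to 6 decimals).
||x|| = sqrt((-4.2971)^2 + 5.9462^2 + (-7.5014)^2) = 10.492539
Step 2: Project.
Since ||x|| > R, scale = R/||x|| = 2/10.492539 = 0.190612, proj(x) = scale * x
proj(x) = [-0.819079, 1.133417, -1.429857]
Step 3: Dot product.
a^T * proj(x) = 4*(-0.819079) + 1*1.133417 - 2*(-1.429857) = 0.7168


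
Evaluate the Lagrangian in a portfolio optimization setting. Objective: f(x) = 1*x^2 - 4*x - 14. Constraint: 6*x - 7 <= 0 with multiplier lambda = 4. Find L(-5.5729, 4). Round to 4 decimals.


Step 1: Evaluate f(x).
f(-5.5729) = 1*(-5.5729)^2 - 4*(-5.5729) - 14 = 39.3488
Step 2: Evaluate g(x).
g(-5.5729) = 6*-5.5729 - 7 = -40.4374
Step 3: Compute Lagrangian.
L = 39.3488 + 4*-40.4374 = -122.4008


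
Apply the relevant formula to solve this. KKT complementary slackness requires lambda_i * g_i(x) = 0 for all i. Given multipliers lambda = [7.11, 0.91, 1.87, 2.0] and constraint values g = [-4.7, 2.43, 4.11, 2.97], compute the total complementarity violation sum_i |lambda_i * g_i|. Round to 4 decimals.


KKT complementary slackness check:
lambda_1 * g_1 = 7.11 * -4.7 = -33.417
lambda_2 * g_2 = 0.91 * 2.43 = 2.2113
lambda_3 * g_3 = 1.87 * 4.11 = 7.6857
lambda_4 * g_4 = 2.0 * 2.97 = 5.94
Total violation = 33.417 + 2.2113 + 7.6857 + 5.94 = 49.254


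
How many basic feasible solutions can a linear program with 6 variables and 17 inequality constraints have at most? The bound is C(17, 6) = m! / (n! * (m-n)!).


Each vertex corresponds to some choice of n active constraints out of m, so the number of vertices is at most C(m, n) = m! / (n!(m-n)!).
m = 17, n = 6
Numerator: 17 * 16 * 15 * 14 * 13 * 12
Denominator: 6! = 720
C(17, 6) = 12376


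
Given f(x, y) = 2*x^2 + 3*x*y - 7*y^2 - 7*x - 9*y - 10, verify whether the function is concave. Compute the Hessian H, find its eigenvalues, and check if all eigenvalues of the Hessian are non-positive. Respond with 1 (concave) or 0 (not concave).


The Hessian of f(x,y) = 2*x^2 + 3*x*y - 7*y^2 - 7*x - 9*y - 10 is:
H = [[4, 3], [3, -14]]
Trace = 4 - 14 = -10
Determinant = 4*-14 - (3)^2 = -65
Discriminant = (-10)^2 - 4*-65 = 360.0
Eigenvalues: lambda_1 = -14.4868, lambda_2 = 4.4868
The function is not concave.

0


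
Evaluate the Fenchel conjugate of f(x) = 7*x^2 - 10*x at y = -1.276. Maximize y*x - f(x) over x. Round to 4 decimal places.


f*(y) = sup_x {y*x - a*x^2 - b*x} = sup_x {(y-b)*x - a*x^2}
FOC: (y - b) - 2a*x = 0 => x* = (y - b)/(2a)
x* = (-1.276 + 10)/(2*7) = 0.6231
f*(-1.276) = (y-b)^2/(4a) = (-1.276 + 10)^2/(4*7)
= 76.1082/28 = 2.7181


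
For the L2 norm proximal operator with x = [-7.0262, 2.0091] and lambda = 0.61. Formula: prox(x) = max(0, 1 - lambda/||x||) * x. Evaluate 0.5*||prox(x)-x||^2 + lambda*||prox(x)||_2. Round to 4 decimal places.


Step 1: Compute ||x||.
||x|| = 7.3078
Step 2: Compute scaling factor.
scale = max(0, 1 - 0.61/7.3078) = 0.9165
Step 3: prox(x) = [-6.4397, 1.8414]
||prox(x)|| = 6.6978
Step 4: Proximal objective.
0.5*||prox-x||^2 = 0.1861
lambda*||prox|| = 4.0857
Total = 4.2717


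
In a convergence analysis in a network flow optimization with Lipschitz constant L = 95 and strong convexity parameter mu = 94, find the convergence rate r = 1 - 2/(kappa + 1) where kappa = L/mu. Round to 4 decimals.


Step 1: Compute the condition number.
kappa = L/mu = 95/94 = 1.0106
Step 2: Compute the convergence rate.
r = 1 - 2/(kappa + 1) = 1 - 2*mu/(L + mu) = (L - mu)/(L + mu) = 1/189 = 0.0053


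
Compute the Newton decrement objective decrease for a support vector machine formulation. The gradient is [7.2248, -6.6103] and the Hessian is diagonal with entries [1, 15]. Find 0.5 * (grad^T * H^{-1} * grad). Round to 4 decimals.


Step 1: H is diagonal, so H^(-1) * g = [7.2248, -0.4407].
Step 2: g^T H^(-1) g = sum_i g_i^2 / H_ii
  = (7.2248)^2/1 + (-6.6103)^2/15
  = 52.1977 + 2.9131 = 55.1108
Step 3: Objective decrease = 0.5 * g^T H^(-1) g = 27.5554


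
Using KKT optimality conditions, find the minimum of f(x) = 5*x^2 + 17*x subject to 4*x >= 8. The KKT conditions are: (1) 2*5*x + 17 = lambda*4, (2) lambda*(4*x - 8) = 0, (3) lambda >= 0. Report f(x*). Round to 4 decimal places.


Step 1: Try lambda = 0 (constraint inactive).
x_unc = -17/(2*5) = -1.7
Check: 4*-1.7 = -6.8 < 8 -- violated!
Step 2: Constraint must be active: 4*x = 8
x* = 8/4 = 2.0
lambda = (2*5*2.0 + 17)/4 = 9.25
Step 3: Compute optimal value.
f(x*) = 5*2.0^2 + 17*2.0 = 54.0


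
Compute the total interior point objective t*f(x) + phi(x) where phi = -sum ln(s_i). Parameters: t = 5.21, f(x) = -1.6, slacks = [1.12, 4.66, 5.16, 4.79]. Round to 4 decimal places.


Step 1: Compute log-barrier.
ln values: [0.1133, 1.539, 1.6409, 1.5665]
phi = -(0.1133 + 1.539 + 1.6409 + 1.5665) = -4.8598
Step 2: Compute augmented objective.
t*f(x) = 5.21*-1.6 = -8.336
Total = -8.336 - 4.8598 = -13.1958


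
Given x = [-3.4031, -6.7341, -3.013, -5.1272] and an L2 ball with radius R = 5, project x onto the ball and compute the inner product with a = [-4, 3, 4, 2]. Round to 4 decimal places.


Step 1: Compute ||x|| (intermediates to 6 decimals).
||x|| = sqrt((-3.4031)^2 + (-6.7341)^2 + (-3.013)^2 + (-5.1272)^2) = 9.607057
Step 2: Project.
Since ||x|| > R, scale = R/||x|| = 5/9.607057 = 0.520451, proj(x) = scale * x
proj(x) = [-1.771147, -3.504769, -1.568119, -2.668456]
Step 3: Dot product.
a^T * proj(x) = -4*(-1.771147) + 3*(-3.504769) + 4*(-1.568119) + 2*(-2.668456) = -15.0391


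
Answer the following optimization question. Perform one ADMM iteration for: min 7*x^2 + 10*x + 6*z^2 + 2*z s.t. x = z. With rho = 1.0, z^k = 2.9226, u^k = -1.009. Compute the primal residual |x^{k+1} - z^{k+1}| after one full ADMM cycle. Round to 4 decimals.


ADMM iteration with rho = 1.0, z^k = 2.9226, u^k = -1.009
Step 1: x-update.
Minimize 7*x^2 + 10*x + (1.0/2)*(x - 2.9226 - 1.009)^2
FOC: (2*7 + 1.0)*x = -10 + 1.0*(2.9226 + 1.009)
x^{k+1} = -0.4046
Step 2: z-update.
Minimize 6*z^2 + 2*z + (1.0/2)*(-0.4046 - z - 1.009)^2
FOC: (2*6 + 1.0)*z = -2 + 1.0*(-0.4046 - 1.009)
z^{k+1} = -0.2626
Step 3: u-update.
u^{k+1} = -1.009 - 0.4046 + 0.2626 = -1.151
Step 4: Primal residual = |-0.4046 + 0.2626| = 0.142


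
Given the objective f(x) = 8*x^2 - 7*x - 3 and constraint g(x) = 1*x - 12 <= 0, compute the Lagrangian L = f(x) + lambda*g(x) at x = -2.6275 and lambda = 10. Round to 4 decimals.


Step 1: Evaluate f(x).
f(-2.6275) = 8*(-2.6275)^2 - 7*(-2.6275) - 3 = 70.6226
Step 2: Evaluate g(x).
g(-2.6275) = 1*-2.6275 - 12 = -14.6275
Step 3: Compute Lagrangian.
L = 70.6226 + 10*-14.6275 = -75.6525


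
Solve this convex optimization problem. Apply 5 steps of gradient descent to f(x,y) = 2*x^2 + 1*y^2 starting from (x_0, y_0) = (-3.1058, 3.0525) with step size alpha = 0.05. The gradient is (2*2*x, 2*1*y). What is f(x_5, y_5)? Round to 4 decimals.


Gradient descent on f(x,y) = 2*x^2 + 1*y^2.
Starting point: (-3.1058, 3.0525), alpha = 0.05
Step 1: grad_x = 2*2*-3.1058 = -12.4232, grad_y = 2*1*3.0525 = 6.105
  x_1 = -3.1058 - 0.05*-12.4232 = -2.4846
  y_1 = 3.0525 - 0.05*6.105 = 2.7473
Step 2: grad_x = 2*2*-2.4846 = -9.9386, grad_y = 2*1*2.7473 = 5.4945
  x_2 = -2.4846 - 0.05*-9.9386 = -1.9877
  y_2 = 2.7473 - 0.05*5.4945 = 2.4725
Step 3: grad_x = 2*2*-1.9877 = -7.9508, grad_y = 2*1*2.4725 = 4.9451
  x_3 = -1.9877 - 0.05*-7.9508 = -1.5902
  y_3 = 2.4725 - 0.05*4.9451 = 2.2253
Step 4: grad_x = 2*2*-1.5902 = -6.3607, grad_y = 2*1*2.2253 = 4.4505
  x_4 = -1.5902 - 0.05*-6.3607 = -1.2721
  y_4 = 2.2253 - 0.05*4.4505 = 2.0027
Step 5: grad_x = 2*2*-1.2721 = -5.0885, grad_y = 2*1*2.0027 = 4.0055
  x_5 = -1.2721 - 0.05*-5.0885 = -1.0177
  y_5 = 2.0027 - 0.05*4.0055 = 1.8025
f(-1.0177, 1.8025) = 2*(-1.0177)^2 + 1*1.8025^2 = 5.3204


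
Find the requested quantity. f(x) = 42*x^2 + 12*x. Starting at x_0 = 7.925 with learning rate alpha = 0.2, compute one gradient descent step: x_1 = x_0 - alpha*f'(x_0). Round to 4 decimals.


We compute the gradient at x_0 and apply the update.
f'(x) = 84*x + 12
f'(7.925) = 84*7.925 + 12 = 677.7
x_1 = 7.925 - 0.2*677.7 = -127.615


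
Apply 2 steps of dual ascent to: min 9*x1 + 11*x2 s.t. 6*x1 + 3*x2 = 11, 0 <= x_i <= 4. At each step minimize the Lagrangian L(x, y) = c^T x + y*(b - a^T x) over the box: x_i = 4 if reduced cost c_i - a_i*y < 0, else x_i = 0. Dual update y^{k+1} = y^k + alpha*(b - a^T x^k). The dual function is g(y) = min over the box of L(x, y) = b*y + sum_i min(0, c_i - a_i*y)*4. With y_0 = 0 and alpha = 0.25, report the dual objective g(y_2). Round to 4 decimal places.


Dual ascent for LP: min 9*x1 + 11*x2, 6*x1 + 3*x2 = 11, 0 <= x_i <= 4
Step 1: y^k = 0.0, reduced costs: (9.0, 11.0)
  x^k = (0.0, 0.0), subgradient = b - a^T x = 11.0
  y^{k+1} = 0.0 + 0.25*11.0 = 2.75
Step 2: y^k = 2.75, reduced costs: (-7.5, 2.75)
  x^k = (4.0, 0.0), subgradient = b - a^T x = -13.0
  y^{k+1} = 2.75 + 0.25*-13.0 = -0.5
Dual objective at y_2 = -0.5: reduced costs (12.0, 12.5), box minimizer x = (0.0, 0.0)
g(y_2) = b*y + (c1 - a1*y)*x1 + (c2 - a2*y)*x2 = 11*(-0.5) + 12.0*0.0 + 12.5*0.0 = -5.5 + 0.0 + 0.0 = -5.5


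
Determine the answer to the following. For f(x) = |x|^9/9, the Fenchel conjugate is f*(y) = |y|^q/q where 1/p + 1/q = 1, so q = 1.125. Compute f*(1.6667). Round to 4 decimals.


The conjugate exponent q satisfies 1/p + 1/q = 1.
p = 9, so q = 9/(9 - 1) = 1.125
|y|^q = 1.6667^1.125 = 1.7766
f*(1.6667) = 1.7766 / 1.125 = 1.5792


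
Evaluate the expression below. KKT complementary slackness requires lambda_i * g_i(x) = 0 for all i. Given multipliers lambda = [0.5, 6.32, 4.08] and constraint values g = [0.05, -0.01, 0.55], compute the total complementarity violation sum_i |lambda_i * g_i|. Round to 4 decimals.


KKT complementary slackness check:
lambda_1 * g_1 = 0.5 * 0.05 = 0.025
lambda_2 * g_2 = 6.32 * -0.01 = -0.0632
lambda_3 * g_3 = 4.08 * 0.55 = 2.244
Total violation = 0.025 + 0.0632 + 2.244 = 2.3322


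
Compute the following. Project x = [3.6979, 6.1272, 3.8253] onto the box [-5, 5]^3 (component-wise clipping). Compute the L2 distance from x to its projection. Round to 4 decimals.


Project each component onto [-5, 5].
clip(3.6979) = 3.6979, clip(6.1272) = 5.0, clip(3.8253) = 3.8253
Projection = [3.6979, 5.0, 3.8253]
Squared diffs: [0.0, 1.2706, 0.0]
Distance = sqrt(1.2706) = 1.1272


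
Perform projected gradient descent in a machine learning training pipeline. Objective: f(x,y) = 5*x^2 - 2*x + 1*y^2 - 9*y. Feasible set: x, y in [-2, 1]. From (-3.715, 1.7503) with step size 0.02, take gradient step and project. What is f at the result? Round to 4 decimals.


Step 1: Compute gradient at (-3.715, 1.7503).
grad_x = 2*5*-3.715 - 2 = -39.15
grad_y = 2*1*1.7503 - 9 = -5.4994
Step 2: Gradient step.
x_raw = -3.715 - 0.02*-39.15 = -2.932
y_raw = 1.7503 - 0.02*-5.4994 = 1.8603
Step 3: Project onto [-2, 1].
x_proj = clip(-2.932) = -2.0
y_proj = clip(1.8603) = 1.0
Step 4: Evaluate f.
f(-2.0, 1.0) = 16.0


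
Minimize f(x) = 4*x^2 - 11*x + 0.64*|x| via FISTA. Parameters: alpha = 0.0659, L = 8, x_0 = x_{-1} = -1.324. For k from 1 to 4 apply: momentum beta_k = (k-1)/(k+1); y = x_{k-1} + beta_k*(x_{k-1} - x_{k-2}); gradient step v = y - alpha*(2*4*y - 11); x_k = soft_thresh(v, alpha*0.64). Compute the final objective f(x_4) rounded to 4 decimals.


FISTA on f(x) = 4*x^2 - 11*x + 0.64*|x|
L = 8, alpha = 0.0659
Iteration 1: beta = 0.0, y = -1.324 + 0.0*(-1.324 + 1.324) = -1.324
  grad(y) = -21.592, v = y - alpha*grad = 0.0989
  prox(v) = soft_thresh(0.0989, 0.0422) = 0.0567
Iteration 2: beta = 0.3333, y = 0.0567 + 0.3333*(0.0567 + 1.324) = 0.517
  grad(y) = -6.8641, v = y - alpha*grad = 0.9693
  prox(v) = soft_thresh(0.9693, 0.0422) = 0.9272
Iteration 3: beta = 0.5, y = 0.9272 + 0.5*(0.9272 - 0.0567) = 1.3624
  grad(y) = -0.1011, v = y - alpha*grad = 1.369
  prox(v) = soft_thresh(1.369, 0.0422) = 1.3268
Iteration 4: beta = 0.6, y = 1.3268 + 0.6*(1.3268 - 0.9272) = 1.5667
  grad(y) = 1.5333, v = y - alpha*grad = 1.4656
  prox(v) = soft_thresh(1.4656, 0.0422) = 1.4234
f(x_4) = 4*1.4234^2 - 11*1.4234 + 0.64*|1.4234| = -6.6421


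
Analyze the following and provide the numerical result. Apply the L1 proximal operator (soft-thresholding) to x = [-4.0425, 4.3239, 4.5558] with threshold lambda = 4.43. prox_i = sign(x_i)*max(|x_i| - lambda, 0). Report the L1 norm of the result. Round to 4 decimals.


Soft-thresholding with lambda = 4.43:
prox(-4.0425) = sign(-4.0425)*max(|-4.0425| - 4.43, 0) = 0.0
prox(4.3239) = sign(4.3239)*max(|4.3239| - 4.43, 0) = 0.0
prox(4.5558) = sign(4.5558)*max(|4.5558| - 4.43, 0) = 0.1258
prox(x) = [0.0, 0.0, 0.1258]
||prox(x)||_1 = 0.0 + 0.0 + 0.1258 = 0.1258


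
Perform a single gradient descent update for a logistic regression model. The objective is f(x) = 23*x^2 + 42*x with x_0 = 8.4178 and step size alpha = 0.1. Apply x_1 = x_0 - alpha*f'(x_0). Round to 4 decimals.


We compute the gradient at x_0 and apply the update.
f'(x) = 46*x + 42
f'(8.4178) = 46*8.4178 + 42 = 429.2188
x_1 = 8.4178 - 0.1*429.2188 = -34.5041


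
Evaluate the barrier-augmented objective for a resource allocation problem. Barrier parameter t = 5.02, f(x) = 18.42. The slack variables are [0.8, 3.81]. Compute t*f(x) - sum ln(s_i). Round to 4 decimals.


Step 1: Compute log-barrier.
ln values: [-0.2231, 1.3376]
phi = -(-0.2231 + 1.3376) = -1.1145
Step 2: Compute augmented objective.
t*f(x) = 5.02*18.42 = 92.4684
Total = 92.4684 - 1.1145 = 91.3539


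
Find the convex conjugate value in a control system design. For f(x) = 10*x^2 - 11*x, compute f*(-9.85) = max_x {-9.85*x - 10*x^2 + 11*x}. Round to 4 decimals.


f*(y) = sup_x {y*x - a*x^2 - b*x} = sup_x {(y-b)*x - a*x^2}
FOC: (y - b) - 2a*x = 0 => x* = (y - b)/(2a)
x* = (-9.85 + 11)/(2*10) = 0.0575
f*(-9.85) = (y-b)^2/(4a) = (-9.85 + 11)^2/(4*10)
= 1.3225/40 = 0.0331


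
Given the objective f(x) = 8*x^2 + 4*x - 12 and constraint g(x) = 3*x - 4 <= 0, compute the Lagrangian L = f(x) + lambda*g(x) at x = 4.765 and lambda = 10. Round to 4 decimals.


Step 1: Evaluate f(x).
f(4.765) = 8*4.765^2 + 4*4.765 - 12 = 188.7018
Step 2: Evaluate g(x).
g(4.765) = 3*4.765 - 4 = 10.295
Step 3: Compute Lagrangian.
L = 188.7018 + 10*10.295 = 291.6518


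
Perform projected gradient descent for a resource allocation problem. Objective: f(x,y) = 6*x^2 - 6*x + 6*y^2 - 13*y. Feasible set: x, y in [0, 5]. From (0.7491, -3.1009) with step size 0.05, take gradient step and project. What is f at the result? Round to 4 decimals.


Step 1: Compute gradient at (0.7491, -3.1009).
grad_x = 2*6*0.7491 - 6 = 2.9892
grad_y = 2*6*-3.1009 - 13 = -50.2108
Step 2: Gradient step.
x_raw = 0.7491 - 0.05*2.9892 = 0.5996
y_raw = -3.1009 - 0.05*-50.2108 = -0.5904
Step 3: Project onto [0, 5].
x_proj = clip(0.5996) = 0.5996
y_proj = clip(-0.5904) = 0.0
Step 4: Evaluate f.
f(0.5996, 0.0) = -1.4404


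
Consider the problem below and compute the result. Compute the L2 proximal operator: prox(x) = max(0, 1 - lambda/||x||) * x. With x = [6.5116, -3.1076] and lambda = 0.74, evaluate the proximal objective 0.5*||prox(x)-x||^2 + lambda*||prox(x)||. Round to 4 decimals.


Step 1: Compute ||x||.
||x|| = 7.2151
Step 2: Compute scaling factor.
scale = max(0, 1 - 0.74/7.2151) = 0.8974
Step 3: prox(x) = [5.8438, -2.7889]
||prox(x)|| = 6.4751
Step 4: Proximal objective.
0.5*||prox-x||^2 = 0.2738
lambda*||prox|| = 4.7916
Total = 5.0654


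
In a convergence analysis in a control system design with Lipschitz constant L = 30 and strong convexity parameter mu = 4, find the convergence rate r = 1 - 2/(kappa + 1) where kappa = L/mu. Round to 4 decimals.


Step 1: Compute the condition number.
kappa = L/mu = 30/4 = 7.5
Step 2: Compute the convergence rate.
r = 1 - 2/(kappa + 1) = 1 - 2*mu/(L + mu) = (L - mu)/(L + mu) = 26/34 = 0.7647


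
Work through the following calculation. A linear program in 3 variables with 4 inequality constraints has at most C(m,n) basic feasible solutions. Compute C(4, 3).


Each vertex corresponds to some choice of n active constraints out of m, so the number of vertices is at most C(m, n) = m! / (n!(m-n)!).
m = 4, n = 3
Numerator: 4 * 3 * 2
Denominator: 3! = 6
C(4, 3) = 4


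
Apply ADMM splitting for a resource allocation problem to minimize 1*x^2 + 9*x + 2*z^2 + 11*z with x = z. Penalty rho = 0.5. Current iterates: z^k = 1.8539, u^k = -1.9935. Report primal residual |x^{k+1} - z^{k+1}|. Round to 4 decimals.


ADMM iteration with rho = 0.5, z^k = 1.8539, u^k = -1.9935
Step 1: x-update.
Minimize 1*x^2 + 9*x + (0.5/2)*(x - 1.8539 - 1.9935)^2
FOC: (2*1 + 0.5)*x = -9 + 0.5*(1.8539 + 1.9935)
x^{k+1} = -2.8305
Step 2: z-update.
Minimize 2*z^2 + 11*z + (0.5/2)*(-2.8305 - z - 1.9935)^2
FOC: (2*2 + 0.5)*z = -11 + 0.5*(-2.8305 - 1.9935)
z^{k+1} = -2.9804
Step 3: u-update.
u^{k+1} = -1.9935 - 2.8305 + 2.9804 = -1.8436
Step 4: Primal residual = |-2.8305 + 2.9804| = 0.1499


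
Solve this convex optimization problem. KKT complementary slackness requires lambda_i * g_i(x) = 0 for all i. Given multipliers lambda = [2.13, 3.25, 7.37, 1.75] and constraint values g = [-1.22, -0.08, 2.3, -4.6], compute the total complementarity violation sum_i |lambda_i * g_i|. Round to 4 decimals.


KKT complementary slackness check:
lambda_1 * g_1 = 2.13 * -1.22 = -2.5986
lambda_2 * g_2 = 3.25 * -0.08 = -0.26
lambda_3 * g_3 = 7.37 * 2.3 = 16.951
lambda_4 * g_4 = 1.75 * -4.6 = -8.05
Total violation = 2.5986 + 0.26 + 16.951 + 8.05 = 27.8596


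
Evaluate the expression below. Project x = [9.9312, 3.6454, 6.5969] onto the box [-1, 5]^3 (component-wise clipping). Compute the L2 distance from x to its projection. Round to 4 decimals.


Project each component onto [-1, 5].
clip(9.9312) = 5.0, clip(3.6454) = 3.6454, clip(6.5969) = 5.0
Projection = [5.0, 3.6454, 5.0]
Squared diffs: [24.3167, 0.0, 2.5501]
Distance = sqrt(26.8668) = 5.1833


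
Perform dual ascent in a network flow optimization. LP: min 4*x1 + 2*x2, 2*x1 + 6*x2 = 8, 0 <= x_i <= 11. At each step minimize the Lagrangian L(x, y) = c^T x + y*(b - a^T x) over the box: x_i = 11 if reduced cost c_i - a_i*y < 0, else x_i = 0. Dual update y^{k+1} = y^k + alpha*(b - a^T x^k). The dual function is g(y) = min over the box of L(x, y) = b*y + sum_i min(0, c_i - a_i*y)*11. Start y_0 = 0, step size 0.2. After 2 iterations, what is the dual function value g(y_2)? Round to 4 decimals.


Dual ascent for LP: min 4*x1 + 2*x2, 2*x1 + 6*x2 = 8, 0 <= x_i <= 11
Step 1: y^k = 0.0, reduced costs: (4.0, 2.0)
  x^k = (0.0, 0.0), subgradient = b - a^T x = 8.0
  y^{k+1} = 0.0 + 0.2*8.0 = 1.6
Step 2: y^k = 1.6, reduced costs: (0.8, -7.6)
  x^k = (0.0, 11.0), subgradient = b - a^T x = -58.0
  y^{k+1} = 1.6 + 0.2*-58.0 = -10.0
Dual objective at y_2 = -10.0: reduced costs (24.0, 62.0), box minimizer x = (0.0, 0.0)
g(y_2) = b*y + (c1 - a1*y)*x1 + (c2 - a2*y)*x2 = 8*(-10.0) + 24.0*0.0 + 62.0*0.0 = -80.0 + 0.0 + 0.0 = -80.0


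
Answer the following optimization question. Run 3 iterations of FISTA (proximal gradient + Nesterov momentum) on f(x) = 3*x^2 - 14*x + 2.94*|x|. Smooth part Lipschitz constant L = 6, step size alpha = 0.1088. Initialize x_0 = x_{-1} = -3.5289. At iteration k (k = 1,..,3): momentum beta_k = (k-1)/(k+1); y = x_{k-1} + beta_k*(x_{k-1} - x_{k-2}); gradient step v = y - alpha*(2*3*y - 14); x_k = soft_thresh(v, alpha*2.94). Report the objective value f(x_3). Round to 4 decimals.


FISTA on f(x) = 3*x^2 - 14*x + 2.94*|x|
L = 6, alpha = 0.1088
Iteration 1: beta = 0.0, y = -3.5289 + 0.0*(-3.5289 + 3.5289) = -3.5289
  grad(y) = -35.1734, v = y - alpha*grad = 0.298
  prox(v) = soft_thresh(0.298, 0.3199) = 0.0
Iteration 2: beta = 0.3333, y = 0.0 + 0.3333*(0.0 + 3.5289) = 1.1763
  grad(y) = -6.9422, v = y - alpha*grad = 1.9316
  prox(v) = soft_thresh(1.9316, 0.3199) = 1.6117
Iteration 3: beta = 0.5, y = 1.6117 + 0.5*(1.6117 - 0.0) = 2.4176
  grad(y) = 0.5057, v = y - alpha*grad = 2.3626
  prox(v) = soft_thresh(2.3626, 0.3199) = 2.0427
f(x_3) = 3*2.0427^2 - 14*2.0427 + 2.94*|2.0427| = -10.0744


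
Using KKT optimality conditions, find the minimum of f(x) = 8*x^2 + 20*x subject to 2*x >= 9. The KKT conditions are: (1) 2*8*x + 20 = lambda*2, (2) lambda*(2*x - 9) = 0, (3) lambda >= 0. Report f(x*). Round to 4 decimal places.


Step 1: Try lambda = 0 (constraint inactive).
x_unc = -20/(2*8) = -1.25
Check: 2*-1.25 = -2.5 < 9 -- violated!
Step 2: Constraint must be active: 2*x = 9
x* = 9/2 = 4.5
lambda = (2*8*4.5 + 20)/2 = 46.0
Step 3: Compute optimal value.
f(x*) = 8*4.5^2 + 20*4.5 = 252.0


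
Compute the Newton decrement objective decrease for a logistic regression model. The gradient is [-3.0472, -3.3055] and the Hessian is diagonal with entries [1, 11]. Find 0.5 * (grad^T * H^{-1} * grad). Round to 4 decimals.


Step 1: H is diagonal, so H^(-1) * g = [-3.0472, -0.3005].
Step 2: g^T H^(-1) g = sum_i g_i^2 / H_ii
  = (-3.0472)^2/1 + (-3.3055)^2/11
  = 9.2854 + 0.9933 = 10.2787
Step 3: Objective decrease = 0.5 * g^T H^(-1) g = 5.1394


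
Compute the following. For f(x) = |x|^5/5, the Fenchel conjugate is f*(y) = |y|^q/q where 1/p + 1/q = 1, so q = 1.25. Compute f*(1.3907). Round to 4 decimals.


The conjugate exponent q satisfies 1/p + 1/q = 1.
p = 5, so q = 5/(5 - 1) = 1.25
|y|^q = 1.3907^1.25 = 1.5102
f*(1.3907) = 1.5102 / 1.25 = 1.2082


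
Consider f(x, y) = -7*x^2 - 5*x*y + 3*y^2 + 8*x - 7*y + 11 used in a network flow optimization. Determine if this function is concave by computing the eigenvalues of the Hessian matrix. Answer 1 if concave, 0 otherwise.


The Hessian of f(x,y) = -7*x^2 - 5*x*y + 3*y^2 + 8*x - 7*y + 11 is:
H = [[-14, -5], [-5, 6]]
Trace = -14 + 6 = -8
Determinant = -14*6 - (-5)^2 = -109
Discriminant = (-8)^2 - 4*-109 = 500.0
Eigenvalues: lambda_1 = -15.1803, lambda_2 = 7.1803
The function is not concave.

0


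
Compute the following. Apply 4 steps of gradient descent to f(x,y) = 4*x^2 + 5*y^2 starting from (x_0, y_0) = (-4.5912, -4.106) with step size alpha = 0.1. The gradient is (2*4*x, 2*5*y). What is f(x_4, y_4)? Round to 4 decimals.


Gradient descent on f(x,y) = 4*x^2 + 5*y^2.
Starting point: (-4.5912, -4.106), alpha = 0.1
Step 1: grad_x = 2*4*-4.5912 = -36.7296, grad_y = 2*5*-4.106 = -41.06
  x_1 = -4.5912 - 0.1*-36.7296 = -0.9182
  y_1 = -4.106 - 0.1*-41.06 = 0.0
Step 2: grad_x = 2*4*-0.9182 = -7.3459, grad_y = 2*5*0.0 = 0.0
  x_2 = -0.9182 - 0.1*-7.3459 = -0.1836
  y_2 = 0.0 - 0.1*0.0 = 0.0
Step 3: grad_x = 2*4*-0.1836 = -1.4692, grad_y = 2*5*0.0 = 0.0
  x_3 = -0.1836 - 0.1*-1.4692 = -0.0367
  y_3 = 0.0 - 0.1*0.0 = 0.0
Step 4: grad_x = 2*4*-0.0367 = -0.2938, grad_y = 2*5*0.0 = 0.0
  x_4 = -0.0367 - 0.1*-0.2938 = -0.0073
  y_4 = 0.0 - 0.1*0.0 = 0.0
f(-0.0073, 0.0) = 4*(-0.0073)^2 + 5*0.0^2 = 0.0002


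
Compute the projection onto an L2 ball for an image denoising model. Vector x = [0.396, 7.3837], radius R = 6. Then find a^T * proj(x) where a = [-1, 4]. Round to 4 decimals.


Step 1: Compute ||x|| (intermediates to 6 decimals).
||x|| = sqrt(0.396^2 + 7.3837^2) = 7.394311
Step 2: Project.
Since ||x|| > R, scale = R/||x|| = 6/7.394311 = 0.811435, proj(x) = scale * x
proj(x) = [0.321328, 5.991393]
Step 3: Dot product.
a^T * proj(x) = -1*0.321328 + 4*5.991393 = 23.6442
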